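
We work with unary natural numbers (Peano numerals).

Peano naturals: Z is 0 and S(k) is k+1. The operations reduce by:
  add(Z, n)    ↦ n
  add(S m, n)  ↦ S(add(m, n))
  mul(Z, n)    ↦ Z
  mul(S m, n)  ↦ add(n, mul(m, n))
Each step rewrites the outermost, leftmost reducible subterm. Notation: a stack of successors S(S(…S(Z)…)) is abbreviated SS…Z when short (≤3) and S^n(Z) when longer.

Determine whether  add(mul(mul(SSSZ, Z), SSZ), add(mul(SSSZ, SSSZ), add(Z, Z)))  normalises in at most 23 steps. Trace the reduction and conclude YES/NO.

  start: add(mul(mul(SSSZ, Z), SSZ), add(mul(SSSZ, SSSZ), add(Z, Z)))
  [1] add(mul(add(Z, mul(SSZ, Z)), SSZ), add(mul(SSSZ, SSSZ), add(Z, Z)))
  [2] add(mul(mul(SSZ, Z), SSZ), add(mul(SSSZ, SSSZ), add(Z, Z)))
  [3] add(mul(add(Z, mul(SZ, Z)), SSZ), add(mul(SSSZ, SSSZ), add(Z, Z)))
  [4] add(mul(mul(SZ, Z), SSZ), add(mul(SSSZ, SSSZ), add(Z, Z)))
  [5] add(mul(add(Z, mul(Z, Z)), SSZ), add(mul(SSSZ, SSSZ), add(Z, Z)))
  [6] add(mul(mul(Z, Z), SSZ), add(mul(SSSZ, SSSZ), add(Z, Z)))
  [7] add(mul(Z, SSZ), add(mul(SSSZ, SSSZ), add(Z, Z)))
  [8] add(Z, add(mul(SSSZ, SSSZ), add(Z, Z)))
  [9] add(mul(SSSZ, SSSZ), add(Z, Z))
  [10] add(add(SSSZ, mul(SSZ, SSSZ)), add(Z, Z))
  [11] add(S(add(SSZ, mul(SSZ, SSSZ))), add(Z, Z))
  [12] S(add(add(SSZ, mul(SSZ, SSSZ)), add(Z, Z)))
  [13] S(add(S(add(SZ, mul(SSZ, SSSZ))), add(Z, Z)))
  [14] S(S(add(add(SZ, mul(SSZ, SSSZ)), add(Z, Z))))
  [15] S(S(add(S(add(Z, mul(SSZ, SSSZ))), add(Z, Z))))
  [16] S(S(S(add(add(Z, mul(SSZ, SSSZ)), add(Z, Z)))))
  [17] S(S(S(add(mul(SSZ, SSSZ), add(Z, Z)))))
  [18] S(S(S(add(add(SSSZ, mul(SZ, SSSZ)), add(Z, Z)))))
  [19] S(S(S(add(S(add(SSZ, mul(SZ, SSSZ))), add(Z, Z)))))
  [20] S(S(S(S(add(add(SSZ, mul(SZ, SSSZ)), add(Z, Z))))))
  [21] S(S(S(S(add(S(add(SZ, mul(SZ, SSSZ))), add(Z, Z))))))
  [22] S(S(S(S(S(add(add(SZ, mul(SZ, SSSZ)), add(Z, Z)))))))
  [23] S(S(S(S(S(add(S(add(Z, mul(SZ, SSSZ))), add(Z, Z)))))))

Answer: NO — after 23 steps the term is S(S(S(S(S(add(S(add(Z, mul(SZ, SSSZ))), add(Z, Z))))))), not yet normal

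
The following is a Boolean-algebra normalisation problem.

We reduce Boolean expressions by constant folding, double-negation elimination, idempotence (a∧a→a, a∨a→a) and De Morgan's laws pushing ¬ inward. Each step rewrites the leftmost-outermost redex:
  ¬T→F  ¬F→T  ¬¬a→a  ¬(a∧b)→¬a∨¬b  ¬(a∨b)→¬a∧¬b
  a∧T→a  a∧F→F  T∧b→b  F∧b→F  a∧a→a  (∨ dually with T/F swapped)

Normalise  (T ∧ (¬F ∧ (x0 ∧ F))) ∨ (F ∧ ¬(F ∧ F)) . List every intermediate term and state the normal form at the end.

  start: (T ∧ (¬F ∧ (x0 ∧ F))) ∨ (F ∧ ¬(F ∧ F))
  step 1: (¬F ∧ (x0 ∧ F)) ∨ (F ∧ ¬(F ∧ F))
  step 2: (T ∧ (x0 ∧ F)) ∨ (F ∧ ¬(F ∧ F))
  step 3: (x0 ∧ F) ∨ (F ∧ ¬(F ∧ F))
  step 4: F ∨ (F ∧ ¬(F ∧ F))
  step 5: F ∧ ¬(F ∧ F)
  step 6: F

Answer: normal form = F  (in 6 steps)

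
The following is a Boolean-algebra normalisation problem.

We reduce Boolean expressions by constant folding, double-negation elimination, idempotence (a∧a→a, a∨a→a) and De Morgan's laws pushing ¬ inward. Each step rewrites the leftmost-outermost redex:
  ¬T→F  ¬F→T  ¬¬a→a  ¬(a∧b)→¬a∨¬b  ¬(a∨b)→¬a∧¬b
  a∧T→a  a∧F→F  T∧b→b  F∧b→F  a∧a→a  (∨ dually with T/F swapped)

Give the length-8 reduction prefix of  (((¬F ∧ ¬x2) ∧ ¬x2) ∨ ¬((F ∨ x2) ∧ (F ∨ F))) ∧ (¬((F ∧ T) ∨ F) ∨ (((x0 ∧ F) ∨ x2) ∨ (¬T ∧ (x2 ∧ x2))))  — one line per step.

  start: (((¬F ∧ ¬x2) ∧ ¬x2) ∨ ¬((F ∨ x2) ∧ (F ∨ F))) ∧ (¬((F ∧ T) ∨ F) ∨ (((x0 ∧ F) ∨ x2) ∨ (¬T ∧ (x2 ∧ x2))))
  step 1: (((T ∧ ¬x2) ∧ ¬x2) ∨ ¬((F ∨ x2) ∧ (F ∨ F))) ∧ (¬((F ∧ T) ∨ F) ∨ (((x0 ∧ F) ∨ x2) ∨ (¬T ∧ (x2 ∧ x2))))
  step 2: ((¬x2 ∧ ¬x2) ∨ ¬((F ∨ x2) ∧ (F ∨ F))) ∧ (¬((F ∧ T) ∨ F) ∨ (((x0 ∧ F) ∨ x2) ∨ (¬T ∧ (x2 ∧ x2))))
  step 3: (¬x2 ∨ ¬((F ∨ x2) ∧ (F ∨ F))) ∧ (¬((F ∧ T) ∨ F) ∨ (((x0 ∧ F) ∨ x2) ∨ (¬T ∧ (x2 ∧ x2))))
  step 4: (¬x2 ∨ (¬(F ∨ x2) ∨ ¬(F ∨ F))) ∧ (¬((F ∧ T) ∨ F) ∨ (((x0 ∧ F) ∨ x2) ∨ (¬T ∧ (x2 ∧ x2))))
  step 5: (¬x2 ∨ ((¬F ∧ ¬x2) ∨ ¬(F ∨ F))) ∧ (¬((F ∧ T) ∨ F) ∨ (((x0 ∧ F) ∨ x2) ∨ (¬T ∧ (x2 ∧ x2))))
  step 6: (¬x2 ∨ ((T ∧ ¬x2) ∨ ¬(F ∨ F))) ∧ (¬((F ∧ T) ∨ F) ∨ (((x0 ∧ F) ∨ x2) ∨ (¬T ∧ (x2 ∧ x2))))
  step 7: (¬x2 ∨ (¬x2 ∨ ¬(F ∨ F))) ∧ (¬((F ∧ T) ∨ F) ∨ (((x0 ∧ F) ∨ x2) ∨ (¬T ∧ (x2 ∧ x2))))
  step 8: (¬x2 ∨ (¬x2 ∨ (¬F ∧ ¬F))) ∧ (¬((F ∧ T) ∨ F) ∨ (((x0 ∧ F) ∨ x2) ∨ (¬T ∧ (x2 ∧ x2))))

Answer: after 8 steps: (¬x2 ∨ (¬x2 ∨ (¬F ∧ ¬F))) ∧ (¬((F ∧ T) ∨ F) ∨ (((x0 ∧ F) ∨ x2) ∨ (¬T ∧ (x2 ∧ x2))))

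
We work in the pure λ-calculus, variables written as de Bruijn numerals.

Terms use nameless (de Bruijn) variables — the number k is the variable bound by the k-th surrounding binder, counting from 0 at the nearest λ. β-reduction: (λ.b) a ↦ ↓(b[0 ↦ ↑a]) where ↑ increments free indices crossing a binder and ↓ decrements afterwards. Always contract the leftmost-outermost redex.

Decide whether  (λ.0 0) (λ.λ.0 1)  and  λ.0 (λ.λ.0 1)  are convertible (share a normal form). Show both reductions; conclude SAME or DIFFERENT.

Answer: SAME — A ⇓ λ.0 (λ.λ.0 1), B ⇓ λ.0 (λ.λ.0 1)

Reduction:
Term A:
  start: (λ.0 0) (λ.λ.0 1)
  [1] (λ.λ.0 1) (λ.λ.0 1)
  [2] λ.0 (λ.λ.0 1)

Term B:
  start: λ.0 (λ.λ.0 1)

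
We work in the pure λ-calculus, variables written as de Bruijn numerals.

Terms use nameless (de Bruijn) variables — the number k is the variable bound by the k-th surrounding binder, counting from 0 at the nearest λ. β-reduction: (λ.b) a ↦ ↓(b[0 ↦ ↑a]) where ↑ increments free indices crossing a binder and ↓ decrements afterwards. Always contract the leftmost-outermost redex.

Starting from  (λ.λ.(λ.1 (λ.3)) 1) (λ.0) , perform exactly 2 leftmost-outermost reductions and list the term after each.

Answer: after 2 steps: λ.0 (λ.λ.0)

Derivation:
  start: (λ.λ.(λ.1 (λ.3)) 1) (λ.0)
  [1] λ.(λ.1 (λ.λ.0)) (λ.0)
  [2] λ.0 (λ.λ.0)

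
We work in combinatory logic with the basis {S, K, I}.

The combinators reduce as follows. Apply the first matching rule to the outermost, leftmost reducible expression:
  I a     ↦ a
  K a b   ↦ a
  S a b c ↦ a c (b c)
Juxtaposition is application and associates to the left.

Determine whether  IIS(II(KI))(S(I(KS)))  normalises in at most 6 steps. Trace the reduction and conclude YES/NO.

  start: IIS(II(KI))(S(I(KS)))
  step 1: IS(II(KI))(S(I(KS)))
  step 2: S(II(KI))(S(I(KS)))
  step 3: S(I(KI))(S(I(KS)))
  step 4: S(KI)(S(I(KS)))
  step 5: S(KI)(S(KS))

Answer: YES — reaches normal form S(KI)(S(KS)) in 5 ≤ 6 steps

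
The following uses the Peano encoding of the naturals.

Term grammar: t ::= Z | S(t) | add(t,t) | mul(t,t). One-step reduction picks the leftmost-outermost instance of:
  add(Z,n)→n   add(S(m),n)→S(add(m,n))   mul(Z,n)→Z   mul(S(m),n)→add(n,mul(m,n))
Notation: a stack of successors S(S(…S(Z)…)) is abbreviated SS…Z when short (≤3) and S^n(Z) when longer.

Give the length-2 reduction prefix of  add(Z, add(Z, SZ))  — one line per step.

Answer: after 2 steps: SZ

Working:
  start: add(Z, add(Z, SZ))
  step 1: add(Z, SZ)
  step 2: SZ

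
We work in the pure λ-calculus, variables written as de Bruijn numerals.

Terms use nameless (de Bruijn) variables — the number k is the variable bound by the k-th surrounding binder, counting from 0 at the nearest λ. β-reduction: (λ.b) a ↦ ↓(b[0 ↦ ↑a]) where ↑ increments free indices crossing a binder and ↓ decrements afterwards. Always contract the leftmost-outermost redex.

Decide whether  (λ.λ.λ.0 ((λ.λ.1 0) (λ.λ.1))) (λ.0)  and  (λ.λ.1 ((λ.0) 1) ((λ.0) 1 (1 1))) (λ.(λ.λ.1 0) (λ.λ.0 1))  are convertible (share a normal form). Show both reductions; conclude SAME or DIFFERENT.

Answer: DIFFERENT — A ⇓ λ.λ.0 (λ.λ.1), B ⇓ λ.λ.0 (λ.λ.0 1)

Derivation:
Term A:
  start: (λ.λ.λ.0 ((λ.λ.1 0) (λ.λ.1))) (λ.0)
  step 1: λ.λ.0 ((λ.λ.1 0) (λ.λ.1))
  step 2: λ.λ.0 (λ.(λ.λ.1) 0)
  step 3: λ.λ.0 (λ.λ.1)

Term B:
  start: (λ.λ.1 ((λ.0) 1) ((λ.0) 1 (1 1))) (λ.(λ.λ.1 0) (λ.λ.0 1))
  step 1: λ.(λ.(λ.λ.1 0) (λ.λ.0 1)) ((λ.0) (λ.(λ.λ.1 0) (λ.λ.0 1))) ((λ.0) (λ.(λ.λ.1 0) (λ.λ.0 1)) ((λ.(λ.λ.1 0) (λ.λ.0 1)) (λ.(λ.λ.1 0) (λ.λ.0 1))))
  step 2: λ.(λ.λ.1 0) (λ.λ.0 1) ((λ.0) (λ.(λ.λ.1 0) (λ.λ.0 1)) ((λ.(λ.λ.1 0) (λ.λ.0 1)) (λ.(λ.λ.1 0) (λ.λ.0 1))))
  step 3: λ.(λ.(λ.λ.0 1) 0) ((λ.0) (λ.(λ.λ.1 0) (λ.λ.0 1)) ((λ.(λ.λ.1 0) (λ.λ.0 1)) (λ.(λ.λ.1 0) (λ.λ.0 1))))
  step 4: λ.(λ.λ.0 1) ((λ.0) (λ.(λ.λ.1 0) (λ.λ.0 1)) ((λ.(λ.λ.1 0) (λ.λ.0 1)) (λ.(λ.λ.1 0) (λ.λ.0 1))))
  step 5: λ.λ.0 ((λ.0) (λ.(λ.λ.1 0) (λ.λ.0 1)) ((λ.(λ.λ.1 0) (λ.λ.0 1)) (λ.(λ.λ.1 0) (λ.λ.0 1))))
  step 6: λ.λ.0 ((λ.(λ.λ.1 0) (λ.λ.0 1)) ((λ.(λ.λ.1 0) (λ.λ.0 1)) (λ.(λ.λ.1 0) (λ.λ.0 1))))
  step 7: λ.λ.0 ((λ.λ.1 0) (λ.λ.0 1))
  step 8: λ.λ.0 (λ.(λ.λ.0 1) 0)
  step 9: λ.λ.0 (λ.λ.0 1)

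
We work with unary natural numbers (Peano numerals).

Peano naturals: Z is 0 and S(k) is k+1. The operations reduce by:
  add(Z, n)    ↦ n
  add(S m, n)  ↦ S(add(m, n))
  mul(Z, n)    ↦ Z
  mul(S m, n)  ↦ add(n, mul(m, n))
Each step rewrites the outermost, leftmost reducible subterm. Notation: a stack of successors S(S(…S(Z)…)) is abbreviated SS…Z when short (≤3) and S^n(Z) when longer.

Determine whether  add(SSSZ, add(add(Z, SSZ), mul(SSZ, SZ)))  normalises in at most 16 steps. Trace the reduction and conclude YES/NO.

Answer: YES — reaches normal form S^7(Z) in 15 ≤ 16 steps

Working:
  start: add(SSSZ, add(add(Z, SSZ), mul(SSZ, SZ)))
  step 1: S(add(SSZ, add(add(Z, SSZ), mul(SSZ, SZ))))
  step 2: S(S(add(SZ, add(add(Z, SSZ), mul(SSZ, SZ)))))
  step 3: S(S(S(add(Z, add(add(Z, SSZ), mul(SSZ, SZ))))))
  step 4: S(S(S(add(add(Z, SSZ), mul(SSZ, SZ)))))
  step 5: S(S(S(add(SSZ, mul(SSZ, SZ)))))
  step 6: S(S(S(S(add(SZ, mul(SSZ, SZ))))))
  step 7: S(S(S(S(S(add(Z, mul(SSZ, SZ)))))))
  step 8: S(S(S(S(S(mul(SSZ, SZ))))))
  step 9: S(S(S(S(S(add(SZ, mul(SZ, SZ)))))))
  step 10: S(S(S(S(S(S(add(Z, mul(SZ, SZ))))))))
  step 11: S(S(S(S(S(S(mul(SZ, SZ)))))))
  step 12: S(S(S(S(S(S(add(SZ, mul(Z, SZ))))))))
  step 13: S(S(S(S(S(S(S(add(Z, mul(Z, SZ)))))))))
  step 14: S(S(S(S(S(S(S(mul(Z, SZ))))))))
  step 15: S^7(Z)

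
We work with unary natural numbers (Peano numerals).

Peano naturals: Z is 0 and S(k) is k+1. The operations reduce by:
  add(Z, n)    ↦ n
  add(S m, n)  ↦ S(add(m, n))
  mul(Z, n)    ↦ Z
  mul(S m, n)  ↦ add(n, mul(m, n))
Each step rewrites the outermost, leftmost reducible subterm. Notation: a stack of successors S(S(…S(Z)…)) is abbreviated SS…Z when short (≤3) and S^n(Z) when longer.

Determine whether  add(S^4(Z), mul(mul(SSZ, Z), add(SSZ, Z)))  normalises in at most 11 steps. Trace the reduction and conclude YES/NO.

  start: add(S^4(Z), mul(mul(SSZ, Z), add(SSZ, Z)))
  [1] S(add(SSSZ, mul(mul(SSZ, Z), add(SSZ, Z))))
  [2] S(S(add(SSZ, mul(mul(SSZ, Z), add(SSZ, Z)))))
  [3] S(S(S(add(SZ, mul(mul(SSZ, Z), add(SSZ, Z))))))
  [4] S(S(S(S(add(Z, mul(mul(SSZ, Z), add(SSZ, Z)))))))
  [5] S(S(S(S(mul(mul(SSZ, Z), add(SSZ, Z))))))
  [6] S(S(S(S(mul(add(Z, mul(SZ, Z)), add(SSZ, Z))))))
  [7] S(S(S(S(mul(mul(SZ, Z), add(SSZ, Z))))))
  [8] S(S(S(S(mul(add(Z, mul(Z, Z)), add(SSZ, Z))))))
  [9] S(S(S(S(mul(mul(Z, Z), add(SSZ, Z))))))
  [10] S(S(S(S(mul(Z, add(SSZ, Z))))))
  [11] S^4(Z)

Answer: YES — reaches normal form S^4(Z) in 11 ≤ 11 steps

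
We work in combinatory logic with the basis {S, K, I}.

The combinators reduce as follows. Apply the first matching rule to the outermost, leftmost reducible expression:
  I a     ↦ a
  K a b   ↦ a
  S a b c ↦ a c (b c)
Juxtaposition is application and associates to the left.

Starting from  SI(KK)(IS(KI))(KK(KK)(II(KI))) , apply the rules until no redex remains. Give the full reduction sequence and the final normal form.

Answer: normal form = K(K(KI))  (in 10 steps)

Working:
  start: SI(KK)(IS(KI))(KK(KK)(II(KI)))
  step 1: I(IS(KI))(KK(IS(KI)))(KK(KK)(II(KI)))
  step 2: IS(KI)(KK(IS(KI)))(KK(KK)(II(KI)))
  step 3: S(KI)(KK(IS(KI)))(KK(KK)(II(KI)))
  step 4: KI(KK(KK)(II(KI)))(KK(IS(KI))(KK(KK)(II(KI))))
  step 5: I(KK(IS(KI))(KK(KK)(II(KI))))
  step 6: KK(IS(KI))(KK(KK)(II(KI)))
  step 7: K(KK(KK)(II(KI)))
  step 8: K(K(II(KI)))
  step 9: K(K(I(KI)))
  step 10: K(K(KI))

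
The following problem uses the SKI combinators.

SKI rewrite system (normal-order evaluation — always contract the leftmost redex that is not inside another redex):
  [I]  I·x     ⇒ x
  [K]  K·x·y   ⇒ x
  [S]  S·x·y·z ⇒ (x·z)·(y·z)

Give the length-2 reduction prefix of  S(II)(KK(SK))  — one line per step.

Answer: after 2 steps: SIK

Working:
  start: S(II)(KK(SK))
  →1  SI(KK(SK))
  →2  SIK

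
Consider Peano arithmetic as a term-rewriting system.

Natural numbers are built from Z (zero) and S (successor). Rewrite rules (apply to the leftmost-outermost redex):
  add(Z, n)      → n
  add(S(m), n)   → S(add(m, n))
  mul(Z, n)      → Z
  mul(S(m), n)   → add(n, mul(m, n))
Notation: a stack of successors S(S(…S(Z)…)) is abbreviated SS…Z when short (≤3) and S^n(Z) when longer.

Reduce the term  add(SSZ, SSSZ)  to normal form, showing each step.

  start: add(SSZ, SSSZ)
  step 1: S(add(SZ, SSSZ))
  step 2: S(S(add(Z, SSSZ)))
  step 3: S^5(Z)

Answer: normal form = S^5(Z)  (in 3 steps)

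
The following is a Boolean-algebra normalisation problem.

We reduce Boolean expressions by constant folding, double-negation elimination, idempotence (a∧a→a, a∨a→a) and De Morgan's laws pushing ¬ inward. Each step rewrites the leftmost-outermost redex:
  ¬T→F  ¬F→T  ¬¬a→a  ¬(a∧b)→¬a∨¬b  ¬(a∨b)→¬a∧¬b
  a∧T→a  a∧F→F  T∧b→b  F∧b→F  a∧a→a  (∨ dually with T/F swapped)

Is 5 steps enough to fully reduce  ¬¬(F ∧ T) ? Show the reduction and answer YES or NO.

Answer: YES — reaches normal form F in 2 ≤ 5 steps

Working:
  start: ¬¬(F ∧ T)
  step 1: F ∧ T
  step 2: F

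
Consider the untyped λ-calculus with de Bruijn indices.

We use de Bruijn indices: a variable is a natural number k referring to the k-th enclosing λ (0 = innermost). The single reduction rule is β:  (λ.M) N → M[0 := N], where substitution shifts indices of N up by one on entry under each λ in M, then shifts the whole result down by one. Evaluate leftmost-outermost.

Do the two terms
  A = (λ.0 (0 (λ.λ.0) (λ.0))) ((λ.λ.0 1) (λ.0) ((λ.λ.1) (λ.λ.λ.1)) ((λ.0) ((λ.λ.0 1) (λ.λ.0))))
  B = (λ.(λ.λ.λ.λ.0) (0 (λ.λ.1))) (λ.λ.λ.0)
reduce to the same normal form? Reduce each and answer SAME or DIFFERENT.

Answer: SAME — A ⇓ λ.λ.λ.0, B ⇓ λ.λ.λ.0

Reduction:
Term A:
  start: (λ.0 (0 (λ.λ.0) (λ.0))) ((λ.λ.0 1) (λ.0) ((λ.λ.1) (λ.λ.λ.1)) ((λ.0) ((λ.λ.0 1) (λ.λ.0))))
  [1] (λ.λ.0 1) (λ.0) ((λ.λ.1) (λ.λ.λ.1)) ((λ.0) ((λ.λ.0 1) (λ.λ.0))) ((λ.λ.0 1) (λ.0) ((λ.λ.1) (λ.λ.λ.1)) ((λ.0) ((λ.λ.0 1) (λ.λ.0))) (λ.λ.0) (λ.0))
  [2] (λ.0 (λ.0)) ((λ.λ.1) (λ.λ.λ.1)) ((λ.0) ((λ.λ.0 1) (λ.λ.0))) ((λ.λ.0 1) (λ.0) ((λ.λ.1) (λ.λ.λ.1)) ((λ.0) ((λ.λ.0 1) (λ.λ.0))) (λ.λ.0) (λ.0))
  [3] (λ.λ.1) (λ.λ.λ.1) (λ.0) ((λ.0) ((λ.λ.0 1) (λ.λ.0))) ((λ.λ.0 1) (λ.0) ((λ.λ.1) (λ.λ.λ.1)) ((λ.0) ((λ.λ.0 1) (λ.λ.0))) (λ.λ.0) (λ.0))
  [4] (λ.λ.λ.λ.1) (λ.0) ((λ.0) ((λ.λ.0 1) (λ.λ.0))) ((λ.λ.0 1) (λ.0) ((λ.λ.1) (λ.λ.λ.1)) ((λ.0) ((λ.λ.0 1) (λ.λ.0))) (λ.λ.0) (λ.0))
  [5] (λ.λ.λ.1) ((λ.0) ((λ.λ.0 1) (λ.λ.0))) ((λ.λ.0 1) (λ.0) ((λ.λ.1) (λ.λ.λ.1)) ((λ.0) ((λ.λ.0 1) (λ.λ.0))) (λ.λ.0) (λ.0))
  [6] (λ.λ.1) ((λ.λ.0 1) (λ.0) ((λ.λ.1) (λ.λ.λ.1)) ((λ.0) ((λ.λ.0 1) (λ.λ.0))) (λ.λ.0) (λ.0))
  [7] λ.(λ.λ.0 1) (λ.0) ((λ.λ.1) (λ.λ.λ.1)) ((λ.0) ((λ.λ.0 1) (λ.λ.0))) (λ.λ.0) (λ.0)
  [8] λ.(λ.0 (λ.0)) ((λ.λ.1) (λ.λ.λ.1)) ((λ.0) ((λ.λ.0 1) (λ.λ.0))) (λ.λ.0) (λ.0)
  [9] λ.(λ.λ.1) (λ.λ.λ.1) (λ.0) ((λ.0) ((λ.λ.0 1) (λ.λ.0))) (λ.λ.0) (λ.0)
  [10] λ.(λ.λ.λ.λ.1) (λ.0) ((λ.0) ((λ.λ.0 1) (λ.λ.0))) (λ.λ.0) (λ.0)
  [11] λ.(λ.λ.λ.1) ((λ.0) ((λ.λ.0 1) (λ.λ.0))) (λ.λ.0) (λ.0)
  [12] λ.(λ.λ.1) (λ.λ.0) (λ.0)
  [13] λ.(λ.λ.λ.0) (λ.0)
  [14] λ.λ.λ.0

Term B:
  start: (λ.(λ.λ.λ.λ.0) (0 (λ.λ.1))) (λ.λ.λ.0)
  [1] (λ.λ.λ.λ.0) ((λ.λ.λ.0) (λ.λ.1))
  [2] λ.λ.λ.0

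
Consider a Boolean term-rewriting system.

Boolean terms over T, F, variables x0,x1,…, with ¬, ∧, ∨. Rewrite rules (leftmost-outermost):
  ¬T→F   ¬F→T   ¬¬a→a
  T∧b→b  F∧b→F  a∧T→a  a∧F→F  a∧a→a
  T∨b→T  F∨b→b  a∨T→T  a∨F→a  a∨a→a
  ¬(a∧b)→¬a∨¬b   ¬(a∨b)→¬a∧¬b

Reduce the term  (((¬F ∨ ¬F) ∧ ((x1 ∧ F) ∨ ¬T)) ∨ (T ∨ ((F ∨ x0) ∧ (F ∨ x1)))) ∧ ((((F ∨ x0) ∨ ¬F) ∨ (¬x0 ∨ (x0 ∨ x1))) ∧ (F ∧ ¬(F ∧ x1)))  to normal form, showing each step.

  start: (((¬F ∨ ¬F) ∧ ((x1 ∧ F) ∨ ¬T)) ∨ (T ∨ ((F ∨ x0) ∧ (F ∨ x1)))) ∧ ((((F ∨ x0) ∨ ¬F) ∨ (¬x0 ∨ (x0 ∨ x1))) ∧ (F ∧ ¬(F ∧ x1)))
  step 1: ((¬F ∧ ((x1 ∧ F) ∨ ¬T)) ∨ (T ∨ ((F ∨ x0) ∧ (F ∨ x1)))) ∧ ((((F ∨ x0) ∨ ¬F) ∨ (¬x0 ∨ (x0 ∨ x1))) ∧ (F ∧ ¬(F ∧ x1)))
  step 2: ((T ∧ ((x1 ∧ F) ∨ ¬T)) ∨ (T ∨ ((F ∨ x0) ∧ (F ∨ x1)))) ∧ ((((F ∨ x0) ∨ ¬F) ∨ (¬x0 ∨ (x0 ∨ x1))) ∧ (F ∧ ¬(F ∧ x1)))
  step 3: (((x1 ∧ F) ∨ ¬T) ∨ (T ∨ ((F ∨ x0) ∧ (F ∨ x1)))) ∧ ((((F ∨ x0) ∨ ¬F) ∨ (¬x0 ∨ (x0 ∨ x1))) ∧ (F ∧ ¬(F ∧ x1)))
  step 4: ((F ∨ ¬T) ∨ (T ∨ ((F ∨ x0) ∧ (F ∨ x1)))) ∧ ((((F ∨ x0) ∨ ¬F) ∨ (¬x0 ∨ (x0 ∨ x1))) ∧ (F ∧ ¬(F ∧ x1)))
  step 5: (¬T ∨ (T ∨ ((F ∨ x0) ∧ (F ∨ x1)))) ∧ ((((F ∨ x0) ∨ ¬F) ∨ (¬x0 ∨ (x0 ∨ x1))) ∧ (F ∧ ¬(F ∧ x1)))
  step 6: (F ∨ (T ∨ ((F ∨ x0) ∧ (F ∨ x1)))) ∧ ((((F ∨ x0) ∨ ¬F) ∨ (¬x0 ∨ (x0 ∨ x1))) ∧ (F ∧ ¬(F ∧ x1)))
  step 7: (T ∨ ((F ∨ x0) ∧ (F ∨ x1))) ∧ ((((F ∨ x0) ∨ ¬F) ∨ (¬x0 ∨ (x0 ∨ x1))) ∧ (F ∧ ¬(F ∧ x1)))
  step 8: T ∧ ((((F ∨ x0) ∨ ¬F) ∨ (¬x0 ∨ (x0 ∨ x1))) ∧ (F ∧ ¬(F ∧ x1)))
  step 9: (((F ∨ x0) ∨ ¬F) ∨ (¬x0 ∨ (x0 ∨ x1))) ∧ (F ∧ ¬(F ∧ x1))
  step 10: ((x0 ∨ ¬F) ∨ (¬x0 ∨ (x0 ∨ x1))) ∧ (F ∧ ¬(F ∧ x1))
  step 11: ((x0 ∨ T) ∨ (¬x0 ∨ (x0 ∨ x1))) ∧ (F ∧ ¬(F ∧ x1))
  step 12: (T ∨ (¬x0 ∨ (x0 ∨ x1))) ∧ (F ∧ ¬(F ∧ x1))
  step 13: T ∧ (F ∧ ¬(F ∧ x1))
  step 14: F ∧ ¬(F ∧ x1)
  step 15: F

Answer: normal form = F  (in 15 steps)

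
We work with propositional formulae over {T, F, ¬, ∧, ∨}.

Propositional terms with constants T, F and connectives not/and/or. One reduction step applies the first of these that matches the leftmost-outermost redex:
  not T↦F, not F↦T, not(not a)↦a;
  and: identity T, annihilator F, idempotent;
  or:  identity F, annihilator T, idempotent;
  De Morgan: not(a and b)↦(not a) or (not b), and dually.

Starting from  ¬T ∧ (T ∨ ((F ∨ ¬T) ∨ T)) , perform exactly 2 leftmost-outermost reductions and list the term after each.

Answer: after 2 steps: F

Derivation:
  start: ¬T ∧ (T ∨ ((F ∨ ¬T) ∨ T))
  →1  F ∧ (T ∨ ((F ∨ ¬T) ∨ T))
  →2  F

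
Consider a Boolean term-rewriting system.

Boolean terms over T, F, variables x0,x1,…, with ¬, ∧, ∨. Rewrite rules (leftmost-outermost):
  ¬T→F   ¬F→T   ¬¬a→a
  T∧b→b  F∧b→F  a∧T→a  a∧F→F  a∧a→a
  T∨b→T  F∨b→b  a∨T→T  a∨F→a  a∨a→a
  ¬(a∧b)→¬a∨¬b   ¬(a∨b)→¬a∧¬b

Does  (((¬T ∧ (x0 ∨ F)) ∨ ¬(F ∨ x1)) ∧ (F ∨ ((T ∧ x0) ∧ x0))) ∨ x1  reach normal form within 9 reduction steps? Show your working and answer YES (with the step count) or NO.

Answer: YES — reaches normal form (¬x1 ∧ x0) ∨ x1 in 9 ≤ 9 steps

Working:
  start: (((¬T ∧ (x0 ∨ F)) ∨ ¬(F ∨ x1)) ∧ (F ∨ ((T ∧ x0) ∧ x0))) ∨ x1
  step 1: (((F ∧ (x0 ∨ F)) ∨ ¬(F ∨ x1)) ∧ (F ∨ ((T ∧ x0) ∧ x0))) ∨ x1
  step 2: ((F ∨ ¬(F ∨ x1)) ∧ (F ∨ ((T ∧ x0) ∧ x0))) ∨ x1
  step 3: (¬(F ∨ x1) ∧ (F ∨ ((T ∧ x0) ∧ x0))) ∨ x1
  step 4: ((¬F ∧ ¬x1) ∧ (F ∨ ((T ∧ x0) ∧ x0))) ∨ x1
  step 5: ((T ∧ ¬x1) ∧ (F ∨ ((T ∧ x0) ∧ x0))) ∨ x1
  step 6: (¬x1 ∧ (F ∨ ((T ∧ x0) ∧ x0))) ∨ x1
  step 7: (¬x1 ∧ ((T ∧ x0) ∧ x0)) ∨ x1
  step 8: (¬x1 ∧ (x0 ∧ x0)) ∨ x1
  step 9: (¬x1 ∧ x0) ∨ x1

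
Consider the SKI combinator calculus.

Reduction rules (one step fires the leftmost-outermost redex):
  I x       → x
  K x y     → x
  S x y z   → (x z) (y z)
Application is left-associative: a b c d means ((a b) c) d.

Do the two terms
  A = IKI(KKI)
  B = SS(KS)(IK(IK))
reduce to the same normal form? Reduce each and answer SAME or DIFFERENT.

Term A:
  start: IKI(KKI)
  →1  KI(KKI)
  →2  I

Term B:
  start: SS(KS)(IK(IK))
  →1  S(IK(IK))(KS(IK(IK)))
  →2  S(K(IK))(KS(IK(IK)))
  →3  S(KK)(KS(IK(IK)))
  →4  S(KK)S

Answer: DIFFERENT — A ⇓ I, B ⇓ S(KK)S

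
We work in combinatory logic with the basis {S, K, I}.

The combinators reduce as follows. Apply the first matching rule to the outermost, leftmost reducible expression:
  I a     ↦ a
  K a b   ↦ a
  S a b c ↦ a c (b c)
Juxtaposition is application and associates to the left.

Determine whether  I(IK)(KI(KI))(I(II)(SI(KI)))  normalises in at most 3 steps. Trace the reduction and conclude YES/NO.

Answer: NO — after 3 steps the term is KI(KI), not yet normal

Working:
  start: I(IK)(KI(KI))(I(II)(SI(KI)))
  [1] IK(KI(KI))(I(II)(SI(KI)))
  [2] K(KI(KI))(I(II)(SI(KI)))
  [3] KI(KI)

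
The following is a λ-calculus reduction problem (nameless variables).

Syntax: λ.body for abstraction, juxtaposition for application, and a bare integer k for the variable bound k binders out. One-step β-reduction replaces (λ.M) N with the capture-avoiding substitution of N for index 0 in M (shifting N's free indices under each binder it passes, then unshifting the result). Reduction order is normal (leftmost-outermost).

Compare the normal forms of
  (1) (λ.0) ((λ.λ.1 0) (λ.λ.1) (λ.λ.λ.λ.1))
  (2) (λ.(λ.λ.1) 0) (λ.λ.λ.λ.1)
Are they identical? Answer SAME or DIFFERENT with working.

Term A:
  start: (λ.0) ((λ.λ.1 0) (λ.λ.1) (λ.λ.λ.λ.1))
  →1  (λ.λ.1 0) (λ.λ.1) (λ.λ.λ.λ.1)
  →2  (λ.(λ.λ.1) 0) (λ.λ.λ.λ.1)
  →3  (λ.λ.1) (λ.λ.λ.λ.1)
  →4  λ.λ.λ.λ.λ.1

Term B:
  start: (λ.(λ.λ.1) 0) (λ.λ.λ.λ.1)
  →1  (λ.λ.1) (λ.λ.λ.λ.1)
  →2  λ.λ.λ.λ.λ.1

Answer: SAME — A ⇓ λ.λ.λ.λ.λ.1, B ⇓ λ.λ.λ.λ.λ.1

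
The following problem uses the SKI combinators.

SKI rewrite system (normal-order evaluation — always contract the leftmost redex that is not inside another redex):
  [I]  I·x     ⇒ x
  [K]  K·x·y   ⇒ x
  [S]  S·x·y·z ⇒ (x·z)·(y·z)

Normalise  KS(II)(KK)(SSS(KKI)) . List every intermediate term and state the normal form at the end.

  start: KS(II)(KK)(SSS(KKI))
  [1] S(KK)(SSS(KKI))
  [2] S(KK)(S(KKI)(S(KKI)))
  [3] S(KK)(SK(S(KKI)))
  [4] S(KK)(SK(SK))

Answer: normal form = S(KK)(SK(SK))  (in 4 steps)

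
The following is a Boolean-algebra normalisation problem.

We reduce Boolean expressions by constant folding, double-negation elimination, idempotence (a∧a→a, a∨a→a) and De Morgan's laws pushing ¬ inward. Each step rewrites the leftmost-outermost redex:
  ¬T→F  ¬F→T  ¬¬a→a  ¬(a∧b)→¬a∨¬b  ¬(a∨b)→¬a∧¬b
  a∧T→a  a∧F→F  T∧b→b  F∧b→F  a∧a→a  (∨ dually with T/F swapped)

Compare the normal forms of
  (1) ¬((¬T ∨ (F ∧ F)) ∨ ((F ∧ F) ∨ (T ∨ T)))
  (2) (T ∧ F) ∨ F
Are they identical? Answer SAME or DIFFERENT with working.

Answer: SAME — A ⇓ F, B ⇓ F

Derivation:
Term A:
  start: ¬((¬T ∨ (F ∧ F)) ∨ ((F ∧ F) ∨ (T ∨ T)))
  [1] ¬(¬T ∨ (F ∧ F)) ∧ ¬((F ∧ F) ∨ (T ∨ T))
  [2] (¬¬T ∧ ¬(F ∧ F)) ∧ ¬((F ∧ F) ∨ (T ∨ T))
  [3] (T ∧ ¬(F ∧ F)) ∧ ¬((F ∧ F) ∨ (T ∨ T))
  [4] ¬(F ∧ F) ∧ ¬((F ∧ F) ∨ (T ∨ T))
  [5] (¬F ∨ ¬F) ∧ ¬((F ∧ F) ∨ (T ∨ T))
  [6] ¬F ∧ ¬((F ∧ F) ∨ (T ∨ T))
  [7] T ∧ ¬((F ∧ F) ∨ (T ∨ T))
  [8] ¬((F ∧ F) ∨ (T ∨ T))
  [9] ¬(F ∧ F) ∧ ¬(T ∨ T)
  [10] (¬F ∨ ¬F) ∧ ¬(T ∨ T)
  [11] ¬F ∧ ¬(T ∨ T)
  [12] T ∧ ¬(T ∨ T)
  [13] ¬(T ∨ T)
  [14] ¬T ∧ ¬T
  [15] ¬T
  [16] F

Term B:
  start: (T ∧ F) ∨ F
  [1] T ∧ F
  [2] F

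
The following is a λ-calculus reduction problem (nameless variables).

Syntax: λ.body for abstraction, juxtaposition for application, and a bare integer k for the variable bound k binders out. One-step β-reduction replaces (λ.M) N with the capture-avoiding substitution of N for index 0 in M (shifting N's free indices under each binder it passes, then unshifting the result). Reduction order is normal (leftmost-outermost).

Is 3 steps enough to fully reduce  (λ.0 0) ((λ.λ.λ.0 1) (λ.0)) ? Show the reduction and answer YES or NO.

Answer: NO — after 3 steps the term is λ.0 ((λ.λ.λ.0 1) (λ.0)), not yet normal

Derivation:
  start: (λ.0 0) ((λ.λ.λ.0 1) (λ.0))
  step 1: (λ.λ.λ.0 1) (λ.0) ((λ.λ.λ.0 1) (λ.0))
  step 2: (λ.λ.0 1) ((λ.λ.λ.0 1) (λ.0))
  step 3: λ.0 ((λ.λ.λ.0 1) (λ.0))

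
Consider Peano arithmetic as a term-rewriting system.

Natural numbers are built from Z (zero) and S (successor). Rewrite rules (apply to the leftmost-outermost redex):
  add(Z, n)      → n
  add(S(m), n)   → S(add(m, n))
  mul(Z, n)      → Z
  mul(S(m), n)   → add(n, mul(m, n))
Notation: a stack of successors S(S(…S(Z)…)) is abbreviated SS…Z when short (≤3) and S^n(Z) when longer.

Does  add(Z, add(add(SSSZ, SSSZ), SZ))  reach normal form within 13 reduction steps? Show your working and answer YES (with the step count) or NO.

Answer: YES — reaches normal form S^7(Z) in 12 ≤ 13 steps

Working:
  start: add(Z, add(add(SSSZ, SSSZ), SZ))
  step 1: add(add(SSSZ, SSSZ), SZ)
  step 2: add(S(add(SSZ, SSSZ)), SZ)
  step 3: S(add(add(SSZ, SSSZ), SZ))
  step 4: S(add(S(add(SZ, SSSZ)), SZ))
  step 5: S(S(add(add(SZ, SSSZ), SZ)))
  step 6: S(S(add(S(add(Z, SSSZ)), SZ)))
  step 7: S(S(S(add(add(Z, SSSZ), SZ))))
  step 8: S(S(S(add(SSSZ, SZ))))
  step 9: S(S(S(S(add(SSZ, SZ)))))
  step 10: S(S(S(S(S(add(SZ, SZ))))))
  step 11: S(S(S(S(S(S(add(Z, SZ)))))))
  step 12: S^7(Z)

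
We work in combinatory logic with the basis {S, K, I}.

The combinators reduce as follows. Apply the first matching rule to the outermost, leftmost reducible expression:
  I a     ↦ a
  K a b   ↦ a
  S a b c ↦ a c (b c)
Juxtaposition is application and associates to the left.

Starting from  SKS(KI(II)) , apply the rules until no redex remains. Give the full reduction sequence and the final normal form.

  start: SKS(KI(II))
  [1] K(KI(II))(S(KI(II)))
  [2] KI(II)
  [3] I

Answer: normal form = I  (in 3 steps)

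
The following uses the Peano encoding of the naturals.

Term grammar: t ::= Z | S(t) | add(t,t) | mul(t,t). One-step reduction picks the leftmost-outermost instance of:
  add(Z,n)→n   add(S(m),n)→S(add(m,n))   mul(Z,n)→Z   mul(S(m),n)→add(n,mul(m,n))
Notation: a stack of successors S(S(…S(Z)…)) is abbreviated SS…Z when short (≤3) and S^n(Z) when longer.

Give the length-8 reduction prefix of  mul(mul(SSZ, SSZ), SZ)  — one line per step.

  start: mul(mul(SSZ, SSZ), SZ)
  step 1: mul(add(SSZ, mul(SZ, SSZ)), SZ)
  step 2: mul(S(add(SZ, mul(SZ, SSZ))), SZ)
  step 3: add(SZ, mul(add(SZ, mul(SZ, SSZ)), SZ))
  step 4: S(add(Z, mul(add(SZ, mul(SZ, SSZ)), SZ)))
  step 5: S(mul(add(SZ, mul(SZ, SSZ)), SZ))
  step 6: S(mul(S(add(Z, mul(SZ, SSZ))), SZ))
  step 7: S(add(SZ, mul(add(Z, mul(SZ, SSZ)), SZ)))
  step 8: S(S(add(Z, mul(add(Z, mul(SZ, SSZ)), SZ))))

Answer: after 8 steps: S(S(add(Z, mul(add(Z, mul(SZ, SSZ)), SZ))))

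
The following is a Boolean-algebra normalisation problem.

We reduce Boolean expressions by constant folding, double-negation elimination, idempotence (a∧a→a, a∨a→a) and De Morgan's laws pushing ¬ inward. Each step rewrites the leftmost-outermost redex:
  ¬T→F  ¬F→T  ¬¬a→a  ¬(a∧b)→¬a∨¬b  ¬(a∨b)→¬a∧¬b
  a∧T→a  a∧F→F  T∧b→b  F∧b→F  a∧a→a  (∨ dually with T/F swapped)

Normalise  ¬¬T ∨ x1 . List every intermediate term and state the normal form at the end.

Answer: normal form = T  (in 2 steps)

Reduction:
  start: ¬¬T ∨ x1
  step 1: T ∨ x1
  step 2: T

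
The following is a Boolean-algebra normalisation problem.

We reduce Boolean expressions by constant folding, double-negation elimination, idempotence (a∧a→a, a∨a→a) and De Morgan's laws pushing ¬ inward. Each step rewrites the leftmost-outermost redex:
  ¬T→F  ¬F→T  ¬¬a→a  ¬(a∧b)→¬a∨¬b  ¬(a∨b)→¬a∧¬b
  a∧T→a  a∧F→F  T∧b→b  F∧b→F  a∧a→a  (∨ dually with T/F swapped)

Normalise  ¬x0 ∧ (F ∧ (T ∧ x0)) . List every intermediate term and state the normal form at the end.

  start: ¬x0 ∧ (F ∧ (T ∧ x0))
  step 1: ¬x0 ∧ F
  step 2: F

Answer: normal form = F  (in 2 steps)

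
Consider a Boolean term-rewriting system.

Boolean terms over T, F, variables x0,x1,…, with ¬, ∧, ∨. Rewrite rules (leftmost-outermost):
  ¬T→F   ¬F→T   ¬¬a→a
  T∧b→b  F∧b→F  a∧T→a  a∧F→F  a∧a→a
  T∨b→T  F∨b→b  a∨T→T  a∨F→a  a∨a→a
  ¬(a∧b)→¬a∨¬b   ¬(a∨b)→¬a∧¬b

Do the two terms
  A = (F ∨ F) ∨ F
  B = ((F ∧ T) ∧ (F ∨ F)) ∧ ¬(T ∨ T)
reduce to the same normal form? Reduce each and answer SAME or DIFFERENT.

Term A:
  start: (F ∨ F) ∨ F
  [1] F ∨ F
  [2] F

Term B:
  start: ((F ∧ T) ∧ (F ∨ F)) ∧ ¬(T ∨ T)
  [1] (F ∧ (F ∨ F)) ∧ ¬(T ∨ T)
  [2] F ∧ ¬(T ∨ T)
  [3] F

Answer: SAME — A ⇓ F, B ⇓ F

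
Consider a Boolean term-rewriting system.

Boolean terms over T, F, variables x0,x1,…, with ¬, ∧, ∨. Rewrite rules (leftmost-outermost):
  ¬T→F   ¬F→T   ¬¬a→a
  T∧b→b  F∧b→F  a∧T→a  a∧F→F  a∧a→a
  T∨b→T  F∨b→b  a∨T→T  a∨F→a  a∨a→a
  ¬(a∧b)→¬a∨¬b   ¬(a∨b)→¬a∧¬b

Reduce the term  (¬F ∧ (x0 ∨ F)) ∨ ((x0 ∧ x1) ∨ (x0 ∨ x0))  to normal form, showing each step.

  start: (¬F ∧ (x0 ∨ F)) ∨ ((x0 ∧ x1) ∨ (x0 ∨ x0))
  →1  (T ∧ (x0 ∨ F)) ∨ ((x0 ∧ x1) ∨ (x0 ∨ x0))
  →2  (x0 ∨ F) ∨ ((x0 ∧ x1) ∨ (x0 ∨ x0))
  →3  x0 ∨ ((x0 ∧ x1) ∨ (x0 ∨ x0))
  →4  x0 ∨ ((x0 ∧ x1) ∨ x0)

Answer: normal form = x0 ∨ ((x0 ∧ x1) ∨ x0)  (in 4 steps)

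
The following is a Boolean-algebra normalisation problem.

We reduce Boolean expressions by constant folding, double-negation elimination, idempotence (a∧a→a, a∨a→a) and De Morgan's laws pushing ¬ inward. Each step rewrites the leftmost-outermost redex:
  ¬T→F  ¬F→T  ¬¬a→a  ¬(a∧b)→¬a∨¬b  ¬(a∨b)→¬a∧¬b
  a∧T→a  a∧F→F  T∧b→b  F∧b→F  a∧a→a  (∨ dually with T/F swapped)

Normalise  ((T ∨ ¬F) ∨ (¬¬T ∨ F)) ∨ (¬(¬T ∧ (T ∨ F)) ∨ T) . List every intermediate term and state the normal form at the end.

Answer: normal form = T  (in 3 steps)

Reduction:
  start: ((T ∨ ¬F) ∨ (¬¬T ∨ F)) ∨ (¬(¬T ∧ (T ∨ F)) ∨ T)
  →1  (T ∨ (¬¬T ∨ F)) ∨ (¬(¬T ∧ (T ∨ F)) ∨ T)
  →2  T ∨ (¬(¬T ∧ (T ∨ F)) ∨ T)
  →3  T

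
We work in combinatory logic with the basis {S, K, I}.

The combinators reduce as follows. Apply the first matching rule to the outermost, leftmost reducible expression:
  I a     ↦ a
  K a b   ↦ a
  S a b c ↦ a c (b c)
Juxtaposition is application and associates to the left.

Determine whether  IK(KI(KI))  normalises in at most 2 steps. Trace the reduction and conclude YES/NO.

  start: IK(KI(KI))
  →1  K(KI(KI))
  →2  KI

Answer: YES — reaches normal form KI in 2 ≤ 2 steps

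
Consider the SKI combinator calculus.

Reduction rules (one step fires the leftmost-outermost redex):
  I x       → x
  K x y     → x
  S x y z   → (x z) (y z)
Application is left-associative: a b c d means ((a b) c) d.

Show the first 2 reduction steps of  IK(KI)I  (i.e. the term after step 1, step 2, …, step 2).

Answer: after 2 steps: KI

Working:
  start: IK(KI)I
  →1  K(KI)I
  →2  KI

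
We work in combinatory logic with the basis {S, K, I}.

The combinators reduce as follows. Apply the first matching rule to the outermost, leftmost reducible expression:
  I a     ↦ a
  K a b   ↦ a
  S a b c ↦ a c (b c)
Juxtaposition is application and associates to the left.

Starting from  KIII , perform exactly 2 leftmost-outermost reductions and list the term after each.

  start: KIII
  →1  II
  →2  I

Answer: after 2 steps: I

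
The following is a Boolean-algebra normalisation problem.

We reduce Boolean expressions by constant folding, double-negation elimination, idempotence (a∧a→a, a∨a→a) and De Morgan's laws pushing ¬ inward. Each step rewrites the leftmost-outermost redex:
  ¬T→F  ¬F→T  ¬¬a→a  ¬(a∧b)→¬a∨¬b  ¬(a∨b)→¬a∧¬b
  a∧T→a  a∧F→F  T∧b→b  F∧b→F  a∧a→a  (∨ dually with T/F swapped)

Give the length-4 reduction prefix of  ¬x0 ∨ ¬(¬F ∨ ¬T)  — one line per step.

  start: ¬x0 ∨ ¬(¬F ∨ ¬T)
  [1] ¬x0 ∨ (¬¬F ∧ ¬¬T)
  [2] ¬x0 ∨ (F ∧ ¬¬T)
  [3] ¬x0 ∨ F
  [4] ¬x0

Answer: after 4 steps: ¬x0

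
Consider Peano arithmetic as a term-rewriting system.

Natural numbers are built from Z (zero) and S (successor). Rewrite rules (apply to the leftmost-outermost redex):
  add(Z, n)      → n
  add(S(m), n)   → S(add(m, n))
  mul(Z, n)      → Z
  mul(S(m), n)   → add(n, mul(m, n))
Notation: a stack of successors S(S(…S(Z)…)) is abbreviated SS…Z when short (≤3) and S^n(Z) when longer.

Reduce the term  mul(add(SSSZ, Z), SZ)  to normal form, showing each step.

  start: mul(add(SSSZ, Z), SZ)
  [1] mul(S(add(SSZ, Z)), SZ)
  [2] add(SZ, mul(add(SSZ, Z), SZ))
  [3] S(add(Z, mul(add(SSZ, Z), SZ)))
  [4] S(mul(add(SSZ, Z), SZ))
  [5] S(mul(S(add(SZ, Z)), SZ))
  [6] S(add(SZ, mul(add(SZ, Z), SZ)))
  [7] S(S(add(Z, mul(add(SZ, Z), SZ))))
  [8] S(S(mul(add(SZ, Z), SZ)))
  [9] S(S(mul(S(add(Z, Z)), SZ)))
  [10] S(S(add(SZ, mul(add(Z, Z), SZ))))
  [11] S(S(S(add(Z, mul(add(Z, Z), SZ)))))
  [12] S(S(S(mul(add(Z, Z), SZ))))
  [13] S(S(S(mul(Z, SZ))))
  [14] SSSZ

Answer: normal form = SSSZ  (in 14 steps)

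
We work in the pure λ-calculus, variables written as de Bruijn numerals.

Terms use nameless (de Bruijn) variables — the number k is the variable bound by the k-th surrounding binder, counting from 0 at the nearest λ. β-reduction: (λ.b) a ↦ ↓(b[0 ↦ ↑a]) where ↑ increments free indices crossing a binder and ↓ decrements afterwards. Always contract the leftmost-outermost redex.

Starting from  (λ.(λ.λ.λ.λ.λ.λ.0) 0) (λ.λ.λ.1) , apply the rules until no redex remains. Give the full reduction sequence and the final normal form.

Answer: normal form = λ.λ.λ.λ.λ.0  (in 2 steps)

Derivation:
  start: (λ.(λ.λ.λ.λ.λ.λ.0) 0) (λ.λ.λ.1)
  →1  (λ.λ.λ.λ.λ.λ.0) (λ.λ.λ.1)
  →2  λ.λ.λ.λ.λ.0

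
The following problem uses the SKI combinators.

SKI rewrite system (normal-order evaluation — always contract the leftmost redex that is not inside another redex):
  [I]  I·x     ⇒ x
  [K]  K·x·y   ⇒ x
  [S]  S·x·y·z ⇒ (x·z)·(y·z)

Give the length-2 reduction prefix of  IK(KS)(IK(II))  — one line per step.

  start: IK(KS)(IK(II))
  step 1: K(KS)(IK(II))
  step 2: KS

Answer: after 2 steps: KS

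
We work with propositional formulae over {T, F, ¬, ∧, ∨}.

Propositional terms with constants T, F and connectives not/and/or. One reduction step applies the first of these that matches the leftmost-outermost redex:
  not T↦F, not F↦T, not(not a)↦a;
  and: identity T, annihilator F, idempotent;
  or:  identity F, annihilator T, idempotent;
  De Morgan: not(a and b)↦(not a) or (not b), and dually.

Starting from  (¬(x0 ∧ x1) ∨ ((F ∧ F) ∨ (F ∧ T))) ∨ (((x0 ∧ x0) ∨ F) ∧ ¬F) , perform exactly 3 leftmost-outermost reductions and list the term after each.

  start: (¬(x0 ∧ x1) ∨ ((F ∧ F) ∨ (F ∧ T))) ∨ (((x0 ∧ x0) ∨ F) ∧ ¬F)
  →1  ((¬x0 ∨ ¬x1) ∨ ((F ∧ F) ∨ (F ∧ T))) ∨ (((x0 ∧ x0) ∨ F) ∧ ¬F)
  →2  ((¬x0 ∨ ¬x1) ∨ (F ∨ (F ∧ T))) ∨ (((x0 ∧ x0) ∨ F) ∧ ¬F)
  →3  ((¬x0 ∨ ¬x1) ∨ (F ∧ T)) ∨ (((x0 ∧ x0) ∨ F) ∧ ¬F)

Answer: after 3 steps: ((¬x0 ∨ ¬x1) ∨ (F ∧ T)) ∨ (((x0 ∧ x0) ∨ F) ∧ ¬F)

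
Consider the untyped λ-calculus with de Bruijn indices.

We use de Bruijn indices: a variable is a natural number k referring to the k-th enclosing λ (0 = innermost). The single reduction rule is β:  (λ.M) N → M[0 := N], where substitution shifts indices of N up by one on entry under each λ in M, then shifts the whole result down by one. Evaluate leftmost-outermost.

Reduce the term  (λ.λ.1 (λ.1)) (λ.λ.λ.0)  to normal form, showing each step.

Answer: normal form = λ.λ.λ.0  (in 2 steps)

Working:
  start: (λ.λ.1 (λ.1)) (λ.λ.λ.0)
  step 1: λ.(λ.λ.λ.0) (λ.1)
  step 2: λ.λ.λ.0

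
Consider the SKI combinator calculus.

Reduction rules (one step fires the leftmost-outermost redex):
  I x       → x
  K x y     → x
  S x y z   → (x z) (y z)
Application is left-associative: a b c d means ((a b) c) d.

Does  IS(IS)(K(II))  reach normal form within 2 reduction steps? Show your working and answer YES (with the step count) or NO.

Answer: NO — after 2 steps the term is SS(K(II)), not yet normal

Reduction:
  start: IS(IS)(K(II))
  step 1: S(IS)(K(II))
  step 2: SS(K(II))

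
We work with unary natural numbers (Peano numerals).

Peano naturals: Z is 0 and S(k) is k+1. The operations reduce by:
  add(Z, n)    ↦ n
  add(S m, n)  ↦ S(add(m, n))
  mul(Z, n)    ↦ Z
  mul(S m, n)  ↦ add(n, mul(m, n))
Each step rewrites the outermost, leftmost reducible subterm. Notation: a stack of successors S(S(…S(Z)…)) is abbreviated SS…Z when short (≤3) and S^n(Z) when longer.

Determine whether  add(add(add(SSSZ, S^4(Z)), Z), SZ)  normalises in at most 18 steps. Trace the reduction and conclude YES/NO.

  start: add(add(add(SSSZ, S^4(Z)), Z), SZ)
  →1  add(add(S(add(SSZ, S^4(Z))), Z), SZ)
  →2  add(S(add(add(SSZ, S^4(Z)), Z)), SZ)
  →3  S(add(add(add(SSZ, S^4(Z)), Z), SZ))
  →4  S(add(add(S(add(SZ, S^4(Z))), Z), SZ))
  →5  S(add(S(add(add(SZ, S^4(Z)), Z)), SZ))
  →6  S(S(add(add(add(SZ, S^4(Z)), Z), SZ)))
  →7  S(S(add(add(S(add(Z, S^4(Z))), Z), SZ)))
  →8  S(S(add(S(add(add(Z, S^4(Z)), Z)), SZ)))
  →9  S(S(S(add(add(add(Z, S^4(Z)), Z), SZ))))
  →10  S(S(S(add(add(S^4(Z), Z), SZ))))
  →11  S(S(S(add(S(add(SSSZ, Z)), SZ))))
  →12  S(S(S(S(add(add(SSSZ, Z), SZ)))))
  →13  S(S(S(S(add(S(add(SSZ, Z)), SZ)))))
  →14  S(S(S(S(S(add(add(SSZ, Z), SZ))))))
  →15  S(S(S(S(S(add(S(add(SZ, Z)), SZ))))))
  →16  S(S(S(S(S(S(add(add(SZ, Z), SZ)))))))
  →17  S(S(S(S(S(S(add(S(add(Z, Z)), SZ)))))))
  →18  S(S(S(S(S(S(S(add(add(Z, Z), SZ))))))))

Answer: NO — after 18 steps the term is S(S(S(S(S(S(S(add(add(Z, Z), SZ)))))))), not yet normal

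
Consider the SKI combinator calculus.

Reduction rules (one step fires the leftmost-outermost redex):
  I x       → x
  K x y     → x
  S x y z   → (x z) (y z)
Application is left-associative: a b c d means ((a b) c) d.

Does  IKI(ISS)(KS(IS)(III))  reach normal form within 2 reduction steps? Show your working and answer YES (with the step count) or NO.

Answer: NO — after 2 steps the term is I(KS(IS)(III)), not yet normal

Working:
  start: IKI(ISS)(KS(IS)(III))
  [1] KI(ISS)(KS(IS)(III))
  [2] I(KS(IS)(III))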